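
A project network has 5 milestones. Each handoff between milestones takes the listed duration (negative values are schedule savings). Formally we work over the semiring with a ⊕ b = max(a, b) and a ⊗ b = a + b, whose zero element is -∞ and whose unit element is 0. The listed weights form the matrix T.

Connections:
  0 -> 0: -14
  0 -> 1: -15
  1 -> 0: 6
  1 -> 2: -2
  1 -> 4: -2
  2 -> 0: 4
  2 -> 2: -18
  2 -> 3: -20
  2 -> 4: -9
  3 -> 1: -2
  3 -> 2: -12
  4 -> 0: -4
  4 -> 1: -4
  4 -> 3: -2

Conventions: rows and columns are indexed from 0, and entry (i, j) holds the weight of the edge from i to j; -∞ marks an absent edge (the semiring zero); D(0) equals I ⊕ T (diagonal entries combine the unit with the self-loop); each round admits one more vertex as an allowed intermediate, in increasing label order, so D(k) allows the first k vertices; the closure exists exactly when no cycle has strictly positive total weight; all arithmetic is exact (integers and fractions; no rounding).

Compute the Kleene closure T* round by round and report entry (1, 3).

D(0):
  [0, -15, -∞, -∞, -∞]
  [6, 0, -2, -∞, -2]
  [4, -∞, 0, -20, -9]
  [-∞, -2, -12, 0, -∞]
  [-4, -4, -∞, -2, 0]
D(1):
  [0, -15, -∞, -∞, -∞]
  [6, 0, -2, -∞, -2]
  [4, -11, 0, -20, -9]
  [-∞, -2, -12, 0, -∞]
  [-4, -4, -∞, -2, 0]
D(2):
  [0, -15, -17, -∞, -17]
  [6, 0, -2, -∞, -2]
  [4, -11, 0, -20, -9]
  [4, -2, -4, 0, -4]
  [2, -4, -6, -2, 0]
D(3):
  [0, -15, -17, -37, -17]
  [6, 0, -2, -22, -2]
  [4, -11, 0, -20, -9]
  [4, -2, -4, 0, -4]
  [2, -4, -6, -2, 0]
D(4):
  [0, -15, -17, -37, -17]
  [6, 0, -2, -22, -2]
  [4, -11, 0, -20, -9]
  [4, -2, -4, 0, -4]
  [2, -4, -6, -2, 0]
D(5):
  [0, -15, -17, -19, -17]
  [6, 0, -2, -4, -2]
  [4, -11, 0, -11, -9]
  [4, -2, -4, 0, -4]
  [2, -4, -6, -2, 0]
Answer: T*[1][3] = -4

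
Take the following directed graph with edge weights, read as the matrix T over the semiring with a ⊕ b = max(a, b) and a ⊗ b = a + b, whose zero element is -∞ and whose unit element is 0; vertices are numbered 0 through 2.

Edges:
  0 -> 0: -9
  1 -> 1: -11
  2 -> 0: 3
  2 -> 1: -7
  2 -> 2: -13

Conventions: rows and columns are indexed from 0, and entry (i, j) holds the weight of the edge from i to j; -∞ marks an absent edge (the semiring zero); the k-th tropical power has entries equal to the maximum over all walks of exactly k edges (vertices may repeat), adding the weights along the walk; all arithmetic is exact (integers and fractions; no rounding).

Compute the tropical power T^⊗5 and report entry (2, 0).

T^⊗2:
  [-18, -∞, -∞]
  [-∞, -22, -∞]
  [-6, -18, -26]
T^⊗3:
  [-27, -∞, -∞]
  [-∞, -33, -∞]
  [-15, -29, -39]
T^⊗4:
  [-36, -∞, -∞]
  [-∞, -44, -∞]
  [-24, -40, -52]
T^⊗5:
  [-45, -∞, -∞]
  [-∞, -55, -∞]
  [-33, -51, -65]
Key observation: the optimum is the walk 2->0->0->0->0->0, with weight 3 + (-9) + (-9) + (-9) + (-9) = -33.
Optimal value attained by: walk 2->0->0->0->0->0.
Answer: (T^⊗5)[2][0] = -33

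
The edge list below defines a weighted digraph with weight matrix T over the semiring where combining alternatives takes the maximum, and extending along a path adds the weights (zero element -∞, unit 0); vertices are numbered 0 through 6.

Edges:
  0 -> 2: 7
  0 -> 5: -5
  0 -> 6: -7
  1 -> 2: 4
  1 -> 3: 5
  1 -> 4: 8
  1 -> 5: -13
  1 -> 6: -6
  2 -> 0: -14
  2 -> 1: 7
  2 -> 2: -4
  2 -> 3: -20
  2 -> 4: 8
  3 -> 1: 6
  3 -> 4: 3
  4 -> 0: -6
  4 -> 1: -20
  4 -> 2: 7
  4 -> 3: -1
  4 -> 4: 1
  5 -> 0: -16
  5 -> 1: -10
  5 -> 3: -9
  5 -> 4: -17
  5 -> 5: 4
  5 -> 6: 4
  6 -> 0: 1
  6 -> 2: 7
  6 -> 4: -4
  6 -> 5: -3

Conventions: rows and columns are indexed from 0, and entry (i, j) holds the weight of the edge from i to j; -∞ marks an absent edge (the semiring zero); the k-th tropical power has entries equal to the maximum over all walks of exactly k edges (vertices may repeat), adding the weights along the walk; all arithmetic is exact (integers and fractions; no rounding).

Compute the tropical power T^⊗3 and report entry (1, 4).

T^⊗2:
  [-6, 14, 3, -13, 15, -1, -1]
  [2, 11, 15, 7, 12, -9, -9]
  [2, 3, 15, 12, 15, -6, 1]
  [-3, -17, 10, 11, 14, -7, 0]
  [-5, 14, 8, 0, 15, -11, -13]
  [5, -3, 11, -5, 0, 8, 8]
  [-7, 14, 8, -5, 15, 1, 1]
T^⊗3:
  [9, 10, 22, 19, 22, 3, 8]
  [6, 22, 19, 16, 23, -2, 5]
  [9, 22, 22, 14, 23, -2, -2]
  [8, 17, 21, 13, 18, -3, -3]
  [9, 15, 22, 19, 22, 1, 8]
  [9, 18, 15, 2, 19, 12, 12]
  [9, 15, 22, 19, 22, 5, 8]
Key observation: the optimum is the walk 1->4->2->4, with weight 8 + 7 + 8 = 23.
Optimal value attained by: walk 1->4->2->4.
Answer: (T^⊗3)[1][4] = 23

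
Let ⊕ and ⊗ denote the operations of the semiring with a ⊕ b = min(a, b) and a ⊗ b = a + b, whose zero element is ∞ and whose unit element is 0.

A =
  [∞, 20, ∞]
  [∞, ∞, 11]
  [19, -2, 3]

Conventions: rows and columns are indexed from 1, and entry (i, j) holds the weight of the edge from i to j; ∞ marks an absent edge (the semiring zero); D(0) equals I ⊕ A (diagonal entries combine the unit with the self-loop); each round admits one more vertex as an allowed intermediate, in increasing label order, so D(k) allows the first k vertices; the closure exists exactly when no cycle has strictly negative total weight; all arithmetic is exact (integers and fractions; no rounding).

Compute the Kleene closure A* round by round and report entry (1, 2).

D(0):
  [0, 20, ∞]
  [∞, 0, 11]
  [19, -2, 0]
D(1):
  [0, 20, ∞]
  [∞, 0, 11]
  [19, -2, 0]
D(2):
  [0, 20, 31]
  [∞, 0, 11]
  [19, -2, 0]
D(3):
  [0, 20, 31]
  [30, 0, 11]
  [19, -2, 0]
Answer: A*[1][2] = 20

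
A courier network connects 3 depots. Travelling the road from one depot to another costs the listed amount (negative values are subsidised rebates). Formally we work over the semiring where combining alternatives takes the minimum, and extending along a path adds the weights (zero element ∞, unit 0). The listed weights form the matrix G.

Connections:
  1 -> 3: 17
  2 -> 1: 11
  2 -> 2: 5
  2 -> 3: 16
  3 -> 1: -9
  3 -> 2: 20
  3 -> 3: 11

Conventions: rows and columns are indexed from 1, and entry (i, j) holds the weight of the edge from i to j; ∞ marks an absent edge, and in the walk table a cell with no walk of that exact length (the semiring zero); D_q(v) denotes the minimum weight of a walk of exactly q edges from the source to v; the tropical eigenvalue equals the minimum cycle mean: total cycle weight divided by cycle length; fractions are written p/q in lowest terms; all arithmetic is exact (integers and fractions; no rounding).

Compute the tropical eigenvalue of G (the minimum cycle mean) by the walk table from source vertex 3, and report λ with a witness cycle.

q=0: [∞, ∞, 0]
q=1: [-9, 20, 11]
q=2: [2, 25, 8]
q=3: [-1, 28, 19]
Optimal cycle mean attained by: cycle 1->3->1, total 17 + (-9), length 2.
Answer: λ = 4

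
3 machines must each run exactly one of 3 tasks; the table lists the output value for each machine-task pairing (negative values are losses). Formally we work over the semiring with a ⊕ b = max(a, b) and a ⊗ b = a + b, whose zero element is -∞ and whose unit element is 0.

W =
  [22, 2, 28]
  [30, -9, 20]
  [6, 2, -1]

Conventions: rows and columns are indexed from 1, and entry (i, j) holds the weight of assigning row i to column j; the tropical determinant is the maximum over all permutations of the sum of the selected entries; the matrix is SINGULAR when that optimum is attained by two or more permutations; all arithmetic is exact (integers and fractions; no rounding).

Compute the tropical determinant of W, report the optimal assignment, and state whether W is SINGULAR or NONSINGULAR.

σ = (1, 2, 3): 22 + (-9) + (-1) = 12
σ = (1, 3, 2): 22 + 20 + 2 = 44
σ = (2, 1, 3): 2 + 30 + (-1) = 31
σ = (2, 3, 1): 2 + 20 + 6 = 28
σ = (3, 1, 2): 28 + 30 + 2 = 60
σ = (3, 2, 1): 28 + (-9) + 6 = 25
Optimal value attained by: σ = (3, 1, 2).
Answer: det⊕(W) = 60; verdict: NONSINGULAR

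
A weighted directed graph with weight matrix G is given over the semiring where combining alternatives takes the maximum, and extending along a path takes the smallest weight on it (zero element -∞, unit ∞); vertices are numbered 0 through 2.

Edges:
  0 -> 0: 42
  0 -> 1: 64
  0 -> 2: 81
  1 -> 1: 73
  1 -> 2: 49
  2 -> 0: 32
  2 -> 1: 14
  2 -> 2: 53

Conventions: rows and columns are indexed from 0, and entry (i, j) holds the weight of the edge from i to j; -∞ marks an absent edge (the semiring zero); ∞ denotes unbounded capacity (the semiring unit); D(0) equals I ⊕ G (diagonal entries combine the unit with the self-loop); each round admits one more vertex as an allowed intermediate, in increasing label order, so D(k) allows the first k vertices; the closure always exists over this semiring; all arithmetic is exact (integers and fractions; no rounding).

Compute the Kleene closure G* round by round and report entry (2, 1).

D(0):
  [∞, 64, 81]
  [-∞, ∞, 49]
  [32, 14, ∞]
D(1):
  [∞, 64, 81]
  [-∞, ∞, 49]
  [32, 32, ∞]
D(2):
  [∞, 64, 81]
  [-∞, ∞, 49]
  [32, 32, ∞]
D(3):
  [∞, 64, 81]
  [32, ∞, 49]
  [32, 32, ∞]
Answer: G*[2][1] = 32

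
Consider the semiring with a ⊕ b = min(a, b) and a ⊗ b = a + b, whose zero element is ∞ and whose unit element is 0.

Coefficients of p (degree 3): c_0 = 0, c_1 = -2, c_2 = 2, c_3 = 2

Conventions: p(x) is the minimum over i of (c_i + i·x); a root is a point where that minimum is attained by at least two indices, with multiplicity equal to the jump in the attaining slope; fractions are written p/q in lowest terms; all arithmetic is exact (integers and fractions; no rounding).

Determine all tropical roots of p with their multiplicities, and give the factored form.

hull edge (i=0, c=0) to (i=1, c=-2): slope -2, span 1
hull edge (i=1, c=-2) to (i=3, c=2): slope 2, span 2
Factored form: p(x) = 2 ⊗ (x ⊕ (-2)) ⊗ (x ⊕ (-2)) ⊗ (x ⊕ 2)
Answer: roots = -2 (mult 2), 2 (mult 1)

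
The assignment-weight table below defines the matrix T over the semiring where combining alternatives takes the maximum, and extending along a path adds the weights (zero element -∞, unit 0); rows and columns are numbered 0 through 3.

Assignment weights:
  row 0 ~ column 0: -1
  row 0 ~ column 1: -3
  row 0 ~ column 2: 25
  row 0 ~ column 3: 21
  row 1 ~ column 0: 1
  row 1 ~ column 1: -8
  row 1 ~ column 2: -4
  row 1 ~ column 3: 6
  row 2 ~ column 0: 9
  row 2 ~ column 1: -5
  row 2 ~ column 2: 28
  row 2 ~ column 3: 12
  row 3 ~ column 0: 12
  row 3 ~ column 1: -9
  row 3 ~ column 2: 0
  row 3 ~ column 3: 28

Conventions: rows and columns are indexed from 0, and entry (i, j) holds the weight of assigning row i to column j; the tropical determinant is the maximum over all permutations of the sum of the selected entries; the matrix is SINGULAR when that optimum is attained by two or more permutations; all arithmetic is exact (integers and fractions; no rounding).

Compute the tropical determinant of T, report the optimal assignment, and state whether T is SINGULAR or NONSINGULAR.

σ = (0, 1, 2, 3): (-1) + (-8) + 28 + 28 = 47
σ = (0, 1, 3, 2): (-1) + (-8) + 12 + 0 = 3
σ = (0, 2, 1, 3): (-1) + (-4) + (-5) + 28 = 18
σ = (0, 2, 3, 1): (-1) + (-4) + 12 + (-9) = -2
σ = (0, 3, 1, 2): (-1) + 6 + (-5) + 0 = 0
σ = (0, 3, 2, 1): (-1) + 6 + 28 + (-9) = 24
σ = (1, 0, 2, 3): (-3) + 1 + 28 + 28 = 54
σ = (1, 0, 3, 2): (-3) + 1 + 12 + 0 = 10
σ = (1, 2, 0, 3): (-3) + (-4) + 9 + 28 = 30
σ = (1, 2, 3, 0): (-3) + (-4) + 12 + 12 = 17
σ = (1, 3, 0, 2): (-3) + 6 + 9 + 0 = 12
σ = (1, 3, 2, 0): (-3) + 6 + 28 + 12 = 43
σ = (2, 0, 1, 3): 25 + 1 + (-5) + 28 = 49
σ = (2, 0, 3, 1): 25 + 1 + 12 + (-9) = 29
σ = (2, 1, 0, 3): 25 + (-8) + 9 + 28 = 54
σ = (2, 1, 3, 0): 25 + (-8) + 12 + 12 = 41
σ = (2, 3, 0, 1): 25 + 6 + 9 + (-9) = 31
σ = (2, 3, 1, 0): 25 + 6 + (-5) + 12 = 38
σ = (3, 0, 1, 2): 21 + 1 + (-5) + 0 = 17
σ = (3, 0, 2, 1): 21 + 1 + 28 + (-9) = 41
σ = (3, 1, 0, 2): 21 + (-8) + 9 + 0 = 22
σ = (3, 1, 2, 0): 21 + (-8) + 28 + 12 = 53
σ = (3, 2, 0, 1): 21 + (-4) + 9 + (-9) = 17
σ = (3, 2, 1, 0): 21 + (-4) + (-5) + 12 = 24
Optimal value attained by: σ = (1, 0, 2, 3).
Answer: det⊕(T) = 54; verdict: SINGULAR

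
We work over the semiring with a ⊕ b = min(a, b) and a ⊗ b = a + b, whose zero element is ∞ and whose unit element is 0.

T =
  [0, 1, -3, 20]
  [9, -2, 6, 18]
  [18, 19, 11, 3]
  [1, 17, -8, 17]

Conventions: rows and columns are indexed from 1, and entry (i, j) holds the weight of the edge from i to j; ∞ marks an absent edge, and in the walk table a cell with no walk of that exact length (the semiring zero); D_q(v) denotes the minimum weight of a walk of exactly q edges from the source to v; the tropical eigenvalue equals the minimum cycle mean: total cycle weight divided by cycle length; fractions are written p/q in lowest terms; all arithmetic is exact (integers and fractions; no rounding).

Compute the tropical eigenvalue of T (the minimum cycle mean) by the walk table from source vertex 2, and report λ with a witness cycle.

q=0: [∞, 0, ∞, ∞]
q=1: [9, -2, 6, 18]
q=2: [7, -4, 4, 9]
q=3: [5, -6, 1, 7]
q=4: [3, -8, -1, 4]
Optimal cycle mean attained by: cycle 3->4->3, total 3 + (-8), length 2.
Answer: λ = -5/2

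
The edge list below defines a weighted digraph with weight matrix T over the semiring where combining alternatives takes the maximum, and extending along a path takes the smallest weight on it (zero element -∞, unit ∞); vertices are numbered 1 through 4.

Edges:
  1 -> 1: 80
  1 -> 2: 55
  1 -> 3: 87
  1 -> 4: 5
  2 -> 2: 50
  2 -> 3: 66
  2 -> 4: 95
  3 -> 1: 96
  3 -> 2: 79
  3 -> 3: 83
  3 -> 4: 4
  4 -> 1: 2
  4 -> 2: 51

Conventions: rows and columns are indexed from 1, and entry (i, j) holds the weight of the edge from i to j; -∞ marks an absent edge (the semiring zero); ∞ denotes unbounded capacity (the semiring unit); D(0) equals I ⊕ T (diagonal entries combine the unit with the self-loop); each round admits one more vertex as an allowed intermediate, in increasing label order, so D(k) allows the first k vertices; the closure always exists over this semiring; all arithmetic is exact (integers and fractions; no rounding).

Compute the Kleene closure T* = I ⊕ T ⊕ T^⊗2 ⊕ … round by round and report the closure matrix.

D(0):
  [∞, 55, 87, 5]
  [-∞, ∞, 66, 95]
  [96, 79, ∞, 4]
  [2, 51, -∞, ∞]
D(1):
  [∞, 55, 87, 5]
  [-∞, ∞, 66, 95]
  [96, 79, ∞, 5]
  [2, 51, 2, ∞]
D(2):
  [∞, 55, 87, 55]
  [-∞, ∞, 66, 95]
  [96, 79, ∞, 79]
  [2, 51, 51, ∞]
D(3):
  [∞, 79, 87, 79]
  [66, ∞, 66, 95]
  [96, 79, ∞, 79]
  [51, 51, 51, ∞]
D(4):
  [∞, 79, 87, 79]
  [66, ∞, 66, 95]
  [96, 79, ∞, 79]
  [51, 51, 51, ∞]
Answer: T* = [[∞, 79, 87, 79], [66, ∞, 66, 95], [96, 79, ∞, 79], [51, 51, 51, ∞]]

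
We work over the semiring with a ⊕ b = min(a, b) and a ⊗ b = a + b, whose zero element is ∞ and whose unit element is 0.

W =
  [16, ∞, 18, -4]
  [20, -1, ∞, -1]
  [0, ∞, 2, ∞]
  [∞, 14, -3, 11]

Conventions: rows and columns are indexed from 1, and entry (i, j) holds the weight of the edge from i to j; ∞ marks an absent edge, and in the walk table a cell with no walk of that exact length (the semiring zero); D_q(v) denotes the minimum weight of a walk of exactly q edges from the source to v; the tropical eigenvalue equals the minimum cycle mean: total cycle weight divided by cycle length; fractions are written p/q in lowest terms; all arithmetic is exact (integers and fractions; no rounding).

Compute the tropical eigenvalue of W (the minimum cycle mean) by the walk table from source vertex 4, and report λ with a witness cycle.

q=0: [∞, ∞, ∞, 0]
q=1: [∞, 14, -3, 11]
q=2: [-3, 13, -1, 13]
q=3: [-1, 12, 1, -7]
q=4: [1, 7, -10, -5]
Optimal cycle mean attained by: cycle 1->4->3->1, total (-4) + (-3) + 0, length 3.
Answer: λ = -7/3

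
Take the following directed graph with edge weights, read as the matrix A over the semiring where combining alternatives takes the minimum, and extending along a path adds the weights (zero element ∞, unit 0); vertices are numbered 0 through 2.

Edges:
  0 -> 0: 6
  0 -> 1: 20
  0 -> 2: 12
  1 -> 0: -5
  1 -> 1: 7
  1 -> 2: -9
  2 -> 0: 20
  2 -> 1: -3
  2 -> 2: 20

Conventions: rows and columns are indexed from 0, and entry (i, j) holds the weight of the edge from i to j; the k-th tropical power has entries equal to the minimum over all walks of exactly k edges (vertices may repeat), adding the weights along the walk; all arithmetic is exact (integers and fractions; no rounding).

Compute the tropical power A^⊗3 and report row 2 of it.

A^⊗2:
  [12, 9, 11]
  [1, -12, -2]
  [-8, 4, -12]
A^⊗3:
  [4, 8, 0]
  [-17, -5, -21]
  [-2, -15, -5]
Answer: row 2 of A^⊗3 = [-2, -15, -5]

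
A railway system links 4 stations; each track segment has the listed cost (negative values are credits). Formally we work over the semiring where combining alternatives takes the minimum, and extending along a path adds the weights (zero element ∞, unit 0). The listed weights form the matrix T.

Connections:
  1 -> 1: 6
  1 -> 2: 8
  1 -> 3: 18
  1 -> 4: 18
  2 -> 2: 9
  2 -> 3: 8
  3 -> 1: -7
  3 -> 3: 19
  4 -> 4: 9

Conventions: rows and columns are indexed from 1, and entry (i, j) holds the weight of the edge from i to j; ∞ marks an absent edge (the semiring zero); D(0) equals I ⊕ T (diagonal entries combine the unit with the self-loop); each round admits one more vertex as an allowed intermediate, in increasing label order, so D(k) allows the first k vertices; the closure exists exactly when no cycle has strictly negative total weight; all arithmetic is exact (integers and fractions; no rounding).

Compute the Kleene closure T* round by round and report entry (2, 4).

D(0):
  [0, 8, 18, 18]
  [∞, 0, 8, ∞]
  [-7, ∞, 0, ∞]
  [∞, ∞, ∞, 0]
D(1):
  [0, 8, 18, 18]
  [∞, 0, 8, ∞]
  [-7, 1, 0, 11]
  [∞, ∞, ∞, 0]
D(2):
  [0, 8, 16, 18]
  [∞, 0, 8, ∞]
  [-7, 1, 0, 11]
  [∞, ∞, ∞, 0]
D(3):
  [0, 8, 16, 18]
  [1, 0, 8, 19]
  [-7, 1, 0, 11]
  [∞, ∞, ∞, 0]
D(4):
  [0, 8, 16, 18]
  [1, 0, 8, 19]
  [-7, 1, 0, 11]
  [∞, ∞, ∞, 0]
Answer: T*[2][4] = 19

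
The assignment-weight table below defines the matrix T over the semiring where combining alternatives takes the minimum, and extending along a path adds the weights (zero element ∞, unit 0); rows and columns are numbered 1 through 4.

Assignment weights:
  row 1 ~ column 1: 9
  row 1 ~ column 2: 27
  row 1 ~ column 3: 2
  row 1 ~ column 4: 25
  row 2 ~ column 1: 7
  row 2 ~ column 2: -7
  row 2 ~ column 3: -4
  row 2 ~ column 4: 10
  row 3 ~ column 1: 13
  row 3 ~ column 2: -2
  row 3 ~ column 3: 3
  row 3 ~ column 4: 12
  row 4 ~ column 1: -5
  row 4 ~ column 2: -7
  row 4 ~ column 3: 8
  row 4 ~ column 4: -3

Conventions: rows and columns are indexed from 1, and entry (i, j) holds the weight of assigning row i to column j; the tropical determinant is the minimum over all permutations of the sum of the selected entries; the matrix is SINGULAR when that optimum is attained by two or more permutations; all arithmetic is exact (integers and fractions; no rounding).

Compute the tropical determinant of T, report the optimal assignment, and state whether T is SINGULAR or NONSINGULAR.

σ = (1, 2, 3, 4): 9 + (-7) + 3 + (-3) = 2
σ = (1, 2, 4, 3): 9 + (-7) + 12 + 8 = 22
σ = (1, 3, 2, 4): 9 + (-4) + (-2) + (-3) = 0
σ = (1, 3, 4, 2): 9 + (-4) + 12 + (-7) = 10
σ = (1, 4, 2, 3): 9 + 10 + (-2) + 8 = 25
σ = (1, 4, 3, 2): 9 + 10 + 3 + (-7) = 15
σ = (2, 1, 3, 4): 27 + 7 + 3 + (-3) = 34
σ = (2, 1, 4, 3): 27 + 7 + 12 + 8 = 54
σ = (2, 3, 1, 4): 27 + (-4) + 13 + (-3) = 33
σ = (2, 3, 4, 1): 27 + (-4) + 12 + (-5) = 30
σ = (2, 4, 1, 3): 27 + 10 + 13 + 8 = 58
σ = (2, 4, 3, 1): 27 + 10 + 3 + (-5) = 35
σ = (3, 1, 2, 4): 2 + 7 + (-2) + (-3) = 4
σ = (3, 1, 4, 2): 2 + 7 + 12 + (-7) = 14
σ = (3, 2, 1, 4): 2 + (-7) + 13 + (-3) = 5
σ = (3, 2, 4, 1): 2 + (-7) + 12 + (-5) = 2
σ = (3, 4, 1, 2): 2 + 10 + 13 + (-7) = 18
σ = (3, 4, 2, 1): 2 + 10 + (-2) + (-5) = 5
σ = (4, 1, 2, 3): 25 + 7 + (-2) + 8 = 38
σ = (4, 1, 3, 2): 25 + 7 + 3 + (-7) = 28
σ = (4, 2, 1, 3): 25 + (-7) + 13 + 8 = 39
σ = (4, 2, 3, 1): 25 + (-7) + 3 + (-5) = 16
σ = (4, 3, 1, 2): 25 + (-4) + 13 + (-7) = 27
σ = (4, 3, 2, 1): 25 + (-4) + (-2) + (-5) = 14
Optimal value attained by: σ = (1, 3, 2, 4).
Answer: det⊕(T) = 0; verdict: NONSINGULAR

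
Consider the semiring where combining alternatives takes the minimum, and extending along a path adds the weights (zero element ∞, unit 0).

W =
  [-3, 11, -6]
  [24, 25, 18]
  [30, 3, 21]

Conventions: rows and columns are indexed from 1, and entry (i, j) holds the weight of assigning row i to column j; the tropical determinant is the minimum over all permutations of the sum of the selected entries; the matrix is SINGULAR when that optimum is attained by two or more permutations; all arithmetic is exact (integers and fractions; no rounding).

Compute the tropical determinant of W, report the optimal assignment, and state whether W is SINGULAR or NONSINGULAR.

σ = (1, 2, 3): (-3) + 25 + 21 = 43
σ = (1, 3, 2): (-3) + 18 + 3 = 18
σ = (2, 1, 3): 11 + 24 + 21 = 56
σ = (2, 3, 1): 11 + 18 + 30 = 59
σ = (3, 1, 2): (-6) + 24 + 3 = 21
σ = (3, 2, 1): (-6) + 25 + 30 = 49
Optimal value attained by: σ = (1, 3, 2).
Answer: det⊕(W) = 18; verdict: NONSINGULAR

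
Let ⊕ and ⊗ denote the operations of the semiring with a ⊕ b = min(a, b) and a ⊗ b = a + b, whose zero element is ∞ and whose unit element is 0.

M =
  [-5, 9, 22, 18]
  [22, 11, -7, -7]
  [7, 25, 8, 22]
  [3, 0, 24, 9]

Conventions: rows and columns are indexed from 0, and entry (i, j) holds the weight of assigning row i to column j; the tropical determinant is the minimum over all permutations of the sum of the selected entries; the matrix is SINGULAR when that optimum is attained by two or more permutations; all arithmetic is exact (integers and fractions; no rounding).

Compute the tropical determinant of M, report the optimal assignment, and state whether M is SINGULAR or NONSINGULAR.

σ = (0, 1, 2, 3): (-5) + 11 + 8 + 9 = 23
σ = (0, 1, 3, 2): (-5) + 11 + 22 + 24 = 52
σ = (0, 2, 1, 3): (-5) + (-7) + 25 + 9 = 22
σ = (0, 2, 3, 1): (-5) + (-7) + 22 + 0 = 10
σ = (0, 3, 1, 2): (-5) + (-7) + 25 + 24 = 37
σ = (0, 3, 2, 1): (-5) + (-7) + 8 + 0 = -4
σ = (1, 0, 2, 3): 9 + 22 + 8 + 9 = 48
σ = (1, 0, 3, 2): 9 + 22 + 22 + 24 = 77
σ = (1, 2, 0, 3): 9 + (-7) + 7 + 9 = 18
σ = (1, 2, 3, 0): 9 + (-7) + 22 + 3 = 27
σ = (1, 3, 0, 2): 9 + (-7) + 7 + 24 = 33
σ = (1, 3, 2, 0): 9 + (-7) + 8 + 3 = 13
σ = (2, 0, 1, 3): 22 + 22 + 25 + 9 = 78
σ = (2, 0, 3, 1): 22 + 22 + 22 + 0 = 66
σ = (2, 1, 0, 3): 22 + 11 + 7 + 9 = 49
σ = (2, 1, 3, 0): 22 + 11 + 22 + 3 = 58
σ = (2, 3, 0, 1): 22 + (-7) + 7 + 0 = 22
σ = (2, 3, 1, 0): 22 + (-7) + 25 + 3 = 43
σ = (3, 0, 1, 2): 18 + 22 + 25 + 24 = 89
σ = (3, 0, 2, 1): 18 + 22 + 8 + 0 = 48
σ = (3, 1, 0, 2): 18 + 11 + 7 + 24 = 60
σ = (3, 1, 2, 0): 18 + 11 + 8 + 3 = 40
σ = (3, 2, 0, 1): 18 + (-7) + 7 + 0 = 18
σ = (3, 2, 1, 0): 18 + (-7) + 25 + 3 = 39
Optimal value attained by: σ = (0, 3, 2, 1).
Answer: det⊕(M) = -4; verdict: NONSINGULAR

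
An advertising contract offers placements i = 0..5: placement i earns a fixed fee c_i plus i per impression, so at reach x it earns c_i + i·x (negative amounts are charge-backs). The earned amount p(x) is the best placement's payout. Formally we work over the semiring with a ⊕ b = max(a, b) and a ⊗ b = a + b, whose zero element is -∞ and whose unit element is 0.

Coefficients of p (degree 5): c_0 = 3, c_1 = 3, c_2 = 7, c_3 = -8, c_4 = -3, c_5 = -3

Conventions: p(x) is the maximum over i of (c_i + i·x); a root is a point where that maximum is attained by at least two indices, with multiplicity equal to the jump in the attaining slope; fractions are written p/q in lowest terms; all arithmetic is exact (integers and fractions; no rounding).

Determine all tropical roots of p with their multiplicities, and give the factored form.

hull edge (i=0, c=3) to (i=2, c=7): slope 2, span 2
hull edge (i=2, c=7) to (i=5, c=-3): slope -10/3, span 3
Factored form: p(x) = -3 ⊗ (x ⊕ (-2)) ⊗ (x ⊕ (-2)) ⊗ (x ⊕ 10/3) ⊗ (x ⊕ 10/3) ⊗ (x ⊕ 10/3)
Answer: roots = -2 (mult 2), 10/3 (mult 3)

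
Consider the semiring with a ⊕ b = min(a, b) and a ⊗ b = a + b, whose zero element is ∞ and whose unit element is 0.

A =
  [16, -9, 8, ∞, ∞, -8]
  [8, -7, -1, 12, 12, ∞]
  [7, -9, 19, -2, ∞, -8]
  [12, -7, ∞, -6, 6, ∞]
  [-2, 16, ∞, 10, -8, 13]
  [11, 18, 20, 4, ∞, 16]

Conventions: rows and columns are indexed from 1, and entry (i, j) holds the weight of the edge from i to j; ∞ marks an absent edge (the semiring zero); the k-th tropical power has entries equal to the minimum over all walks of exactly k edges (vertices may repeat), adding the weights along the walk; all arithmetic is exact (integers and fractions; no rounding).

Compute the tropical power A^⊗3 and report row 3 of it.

A^⊗2:
  [-1, -16, -10, -4, 3, 0]
  [1, -14, -8, -3, 4, -9]
  [-1, -16, -10, -8, 3, -1]
  [1, -14, -8, -12, -2, 4]
  [-10, -11, 6, 2, -16, -10]
  [16, -3, 17, -2, 10, 3]
A^⊗3:
  [-8, -23, -17, -12, -5, -18]
  [-6, -21, -15, -10, -4, -16]
  [-8, -23, -17, -14, -5, -18]
  [-6, -21, -15, -18, -10, -16]
  [-18, -19, -12, -6, -24, -18]
  [5, -10, -4, -8, 2, 8]
Answer: row 3 of A^⊗3 = [-8, -23, -17, -14, -5, -18]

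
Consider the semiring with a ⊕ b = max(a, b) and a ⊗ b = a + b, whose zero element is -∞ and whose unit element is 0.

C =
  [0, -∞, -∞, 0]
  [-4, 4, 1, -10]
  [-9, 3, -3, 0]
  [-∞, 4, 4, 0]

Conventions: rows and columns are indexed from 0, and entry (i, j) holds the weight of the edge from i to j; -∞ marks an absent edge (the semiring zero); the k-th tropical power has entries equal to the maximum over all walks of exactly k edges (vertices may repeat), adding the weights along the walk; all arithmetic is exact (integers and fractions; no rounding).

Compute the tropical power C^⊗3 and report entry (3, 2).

C^⊗2:
  [0, 4, 4, 0]
  [0, 8, 5, 1]
  [-1, 7, 4, 0]
  [0, 8, 5, 4]
C^⊗3:
  [0, 8, 5, 4]
  [4, 12, 9, 5]
  [3, 11, 8, 4]
  [4, 12, 9, 5]
Key observation: the optimum is the walk 3->1->1->2, with weight 4 + 4 + 1 = 9.
Optimal value attained by: walk 3->1->1->2.
Answer: (C^⊗3)[3][2] = 9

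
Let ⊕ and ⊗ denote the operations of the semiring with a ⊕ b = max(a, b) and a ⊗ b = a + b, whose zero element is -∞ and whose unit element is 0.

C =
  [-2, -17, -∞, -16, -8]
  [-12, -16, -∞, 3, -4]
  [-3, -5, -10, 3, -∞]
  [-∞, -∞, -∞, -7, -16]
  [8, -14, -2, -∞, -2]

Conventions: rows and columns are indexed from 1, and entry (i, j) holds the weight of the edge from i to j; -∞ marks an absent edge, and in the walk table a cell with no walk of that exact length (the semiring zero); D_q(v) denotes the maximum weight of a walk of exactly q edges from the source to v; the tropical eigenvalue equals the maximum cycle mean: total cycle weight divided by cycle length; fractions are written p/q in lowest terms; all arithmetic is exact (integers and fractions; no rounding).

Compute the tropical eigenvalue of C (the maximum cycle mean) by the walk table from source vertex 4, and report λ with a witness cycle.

q=0: [-∞, -∞, -∞, 0, -∞]
q=1: [-∞, -∞, -∞, -7, -16]
q=2: [-8, -30, -18, -14, -18]
q=3: [-10, -23, -20, -15, -16]
q=4: [-8, -25, -18, -17, -18]
q=5: [-10, -23, -20, -15, -16]
Optimal cycle mean attained by: cycle 1->5->1, total (-8) + 8, length 2.
Answer: λ = 0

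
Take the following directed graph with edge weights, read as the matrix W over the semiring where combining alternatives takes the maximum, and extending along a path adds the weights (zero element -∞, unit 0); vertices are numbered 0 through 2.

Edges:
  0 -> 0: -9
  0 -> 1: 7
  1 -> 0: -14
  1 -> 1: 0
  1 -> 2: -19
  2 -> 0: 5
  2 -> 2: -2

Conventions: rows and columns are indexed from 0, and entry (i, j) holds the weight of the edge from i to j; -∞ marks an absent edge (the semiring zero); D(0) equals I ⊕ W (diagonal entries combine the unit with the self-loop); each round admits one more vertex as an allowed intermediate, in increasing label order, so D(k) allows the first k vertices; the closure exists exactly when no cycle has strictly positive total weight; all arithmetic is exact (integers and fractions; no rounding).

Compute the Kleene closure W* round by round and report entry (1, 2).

D(0):
  [0, 7, -∞]
  [-14, 0, -19]
  [5, -∞, 0]
D(1):
  [0, 7, -∞]
  [-14, 0, -19]
  [5, 12, 0]
D(2):
  [0, 7, -12]
  [-14, 0, -19]
  [5, 12, 0]
D(3):
  [0, 7, -12]
  [-14, 0, -19]
  [5, 12, 0]
Answer: W*[1][2] = -19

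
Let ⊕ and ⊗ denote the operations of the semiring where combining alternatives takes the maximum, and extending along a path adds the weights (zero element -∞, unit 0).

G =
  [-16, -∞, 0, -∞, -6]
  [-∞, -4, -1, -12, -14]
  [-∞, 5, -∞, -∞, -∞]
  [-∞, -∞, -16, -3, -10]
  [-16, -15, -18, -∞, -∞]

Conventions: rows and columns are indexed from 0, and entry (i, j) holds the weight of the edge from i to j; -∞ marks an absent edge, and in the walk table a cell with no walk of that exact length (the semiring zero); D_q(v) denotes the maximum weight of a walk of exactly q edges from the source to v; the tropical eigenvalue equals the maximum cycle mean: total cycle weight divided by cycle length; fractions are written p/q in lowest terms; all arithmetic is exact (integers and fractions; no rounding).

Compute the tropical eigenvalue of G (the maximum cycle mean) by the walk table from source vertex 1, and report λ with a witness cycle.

q=0: [-∞, 0, -∞, -∞, -∞]
q=1: [-∞, -4, -1, -12, -14]
q=2: [-30, 4, -5, -15, -18]
q=3: [-34, 0, 3, -8, -10]
q=4: [-26, 8, -1, -11, -14]
q=5: [-30, 4, 7, -4, -6]
Optimal cycle mean attained by: cycle 1->2->1, total (-1) + 5, length 2.
Answer: λ = 2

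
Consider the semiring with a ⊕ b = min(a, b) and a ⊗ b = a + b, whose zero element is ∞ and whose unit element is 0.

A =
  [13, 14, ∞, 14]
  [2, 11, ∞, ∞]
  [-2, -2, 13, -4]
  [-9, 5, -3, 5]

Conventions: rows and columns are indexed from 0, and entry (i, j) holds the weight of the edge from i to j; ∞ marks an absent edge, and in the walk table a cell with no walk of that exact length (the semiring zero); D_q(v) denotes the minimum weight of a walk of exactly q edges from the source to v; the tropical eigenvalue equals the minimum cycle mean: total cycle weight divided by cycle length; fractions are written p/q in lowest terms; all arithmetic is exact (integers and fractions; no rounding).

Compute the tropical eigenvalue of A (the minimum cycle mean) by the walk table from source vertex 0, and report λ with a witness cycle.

q=0: [0, ∞, ∞, ∞]
q=1: [13, 14, ∞, 14]
q=2: [5, 19, 11, 19]
q=3: [9, 9, 16, 7]
q=4: [-2, 12, 4, 12]
Optimal cycle mean attained by: cycle 2->3->2, total (-4) + (-3), length 2.
Answer: λ = -7/2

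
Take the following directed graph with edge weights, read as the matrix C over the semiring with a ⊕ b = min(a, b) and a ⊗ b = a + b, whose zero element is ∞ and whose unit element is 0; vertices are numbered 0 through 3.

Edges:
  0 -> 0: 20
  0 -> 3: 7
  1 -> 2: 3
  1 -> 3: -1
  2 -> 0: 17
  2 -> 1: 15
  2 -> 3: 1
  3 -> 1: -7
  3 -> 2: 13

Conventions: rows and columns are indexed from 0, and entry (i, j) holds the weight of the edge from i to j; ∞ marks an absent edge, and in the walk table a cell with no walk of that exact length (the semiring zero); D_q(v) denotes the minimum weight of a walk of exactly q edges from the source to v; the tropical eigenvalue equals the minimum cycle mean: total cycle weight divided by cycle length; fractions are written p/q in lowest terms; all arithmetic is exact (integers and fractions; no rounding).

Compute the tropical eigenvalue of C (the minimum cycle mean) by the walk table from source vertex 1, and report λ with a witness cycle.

q=0: [∞, 0, ∞, ∞]
q=1: [∞, ∞, 3, -1]
q=2: [20, -8, 12, 4]
q=3: [29, -3, -5, -9]
q=4: [12, -16, 0, -4]
Optimal cycle mean attained by: cycle 1->3->1, total (-1) + (-7), length 2.
Answer: λ = -4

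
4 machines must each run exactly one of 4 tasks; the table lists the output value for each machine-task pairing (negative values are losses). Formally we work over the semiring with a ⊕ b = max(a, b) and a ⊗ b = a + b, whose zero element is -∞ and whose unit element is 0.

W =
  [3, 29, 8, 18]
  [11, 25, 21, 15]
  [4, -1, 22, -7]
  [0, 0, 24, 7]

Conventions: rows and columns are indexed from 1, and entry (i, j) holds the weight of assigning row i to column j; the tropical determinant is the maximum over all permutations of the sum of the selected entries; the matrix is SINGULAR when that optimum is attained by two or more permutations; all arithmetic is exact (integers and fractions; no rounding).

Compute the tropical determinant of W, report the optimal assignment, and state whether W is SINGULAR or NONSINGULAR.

σ = (1, 2, 3, 4): 3 + 25 + 22 + 7 = 57
σ = (1, 2, 4, 3): 3 + 25 + (-7) + 24 = 45
σ = (1, 3, 2, 4): 3 + 21 + (-1) + 7 = 30
σ = (1, 3, 4, 2): 3 + 21 + (-7) + 0 = 17
σ = (1, 4, 2, 3): 3 + 15 + (-1) + 24 = 41
σ = (1, 4, 3, 2): 3 + 15 + 22 + 0 = 40
σ = (2, 1, 3, 4): 29 + 11 + 22 + 7 = 69
σ = (2, 1, 4, 3): 29 + 11 + (-7) + 24 = 57
σ = (2, 3, 1, 4): 29 + 21 + 4 + 7 = 61
σ = (2, 3, 4, 1): 29 + 21 + (-7) + 0 = 43
σ = (2, 4, 1, 3): 29 + 15 + 4 + 24 = 72
σ = (2, 4, 3, 1): 29 + 15 + 22 + 0 = 66
σ = (3, 1, 2, 4): 8 + 11 + (-1) + 7 = 25
σ = (3, 1, 4, 2): 8 + 11 + (-7) + 0 = 12
σ = (3, 2, 1, 4): 8 + 25 + 4 + 7 = 44
σ = (3, 2, 4, 1): 8 + 25 + (-7) + 0 = 26
σ = (3, 4, 1, 2): 8 + 15 + 4 + 0 = 27
σ = (3, 4, 2, 1): 8 + 15 + (-1) + 0 = 22
σ = (4, 1, 2, 3): 18 + 11 + (-1) + 24 = 52
σ = (4, 1, 3, 2): 18 + 11 + 22 + 0 = 51
σ = (4, 2, 1, 3): 18 + 25 + 4 + 24 = 71
σ = (4, 2, 3, 1): 18 + 25 + 22 + 0 = 65
σ = (4, 3, 1, 2): 18 + 21 + 4 + 0 = 43
σ = (4, 3, 2, 1): 18 + 21 + (-1) + 0 = 38
Optimal value attained by: σ = (2, 4, 1, 3).
Answer: det⊕(W) = 72; verdict: NONSINGULAR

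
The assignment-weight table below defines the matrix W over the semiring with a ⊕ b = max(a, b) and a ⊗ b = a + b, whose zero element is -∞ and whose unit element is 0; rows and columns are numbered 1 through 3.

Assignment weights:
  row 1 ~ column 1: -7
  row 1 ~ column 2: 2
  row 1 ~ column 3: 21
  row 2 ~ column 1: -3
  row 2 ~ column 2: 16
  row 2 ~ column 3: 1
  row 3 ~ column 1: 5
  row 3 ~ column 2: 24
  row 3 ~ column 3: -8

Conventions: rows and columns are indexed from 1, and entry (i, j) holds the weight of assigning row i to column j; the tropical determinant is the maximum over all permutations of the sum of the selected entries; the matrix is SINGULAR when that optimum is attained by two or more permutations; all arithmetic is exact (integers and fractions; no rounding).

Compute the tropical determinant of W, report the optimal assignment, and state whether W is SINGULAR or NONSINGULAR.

σ = (1, 2, 3): (-7) + 16 + (-8) = 1
σ = (1, 3, 2): (-7) + 1 + 24 = 18
σ = (2, 1, 3): 2 + (-3) + (-8) = -9
σ = (2, 3, 1): 2 + 1 + 5 = 8
σ = (3, 1, 2): 21 + (-3) + 24 = 42
σ = (3, 2, 1): 21 + 16 + 5 = 42
Optimal value attained by: σ = (3, 1, 2).
Answer: det⊕(W) = 42; verdict: SINGULAR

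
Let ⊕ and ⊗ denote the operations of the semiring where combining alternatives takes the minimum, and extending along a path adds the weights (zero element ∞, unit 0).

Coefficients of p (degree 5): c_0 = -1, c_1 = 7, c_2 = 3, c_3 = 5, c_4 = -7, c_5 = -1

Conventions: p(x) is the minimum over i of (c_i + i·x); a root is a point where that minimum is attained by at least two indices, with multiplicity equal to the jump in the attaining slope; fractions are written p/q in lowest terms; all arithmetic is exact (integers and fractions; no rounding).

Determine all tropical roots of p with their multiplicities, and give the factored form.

hull edge (i=0, c=-1) to (i=4, c=-7): slope -3/2, span 4
hull edge (i=4, c=-7) to (i=5, c=-1): slope 6, span 1
Factored form: p(x) = -1 ⊗ (x ⊕ (-6)) ⊗ (x ⊕ 3/2) ⊗ (x ⊕ 3/2) ⊗ (x ⊕ 3/2) ⊗ (x ⊕ 3/2)
Answer: roots = -6 (mult 1), 3/2 (mult 4)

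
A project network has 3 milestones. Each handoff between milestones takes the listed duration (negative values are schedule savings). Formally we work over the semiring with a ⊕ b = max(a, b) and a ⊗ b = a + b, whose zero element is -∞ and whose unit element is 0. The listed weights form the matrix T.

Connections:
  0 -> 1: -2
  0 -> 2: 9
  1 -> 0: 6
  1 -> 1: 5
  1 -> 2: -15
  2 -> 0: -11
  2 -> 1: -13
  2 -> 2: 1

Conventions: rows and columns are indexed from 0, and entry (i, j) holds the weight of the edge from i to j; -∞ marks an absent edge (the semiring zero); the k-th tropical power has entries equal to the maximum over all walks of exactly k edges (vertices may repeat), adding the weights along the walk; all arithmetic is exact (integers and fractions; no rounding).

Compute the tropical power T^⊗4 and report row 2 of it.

T^⊗2:
  [4, 3, 10]
  [11, 10, 15]
  [-7, -8, 2]
T^⊗3:
  [9, 8, 13]
  [16, 15, 20]
  [-2, -3, 3]
T^⊗4:
  [14, 13, 18]
  [21, 20, 25]
  [3, 2, 7]
Answer: row 2 of T^⊗4 = [3, 2, 7]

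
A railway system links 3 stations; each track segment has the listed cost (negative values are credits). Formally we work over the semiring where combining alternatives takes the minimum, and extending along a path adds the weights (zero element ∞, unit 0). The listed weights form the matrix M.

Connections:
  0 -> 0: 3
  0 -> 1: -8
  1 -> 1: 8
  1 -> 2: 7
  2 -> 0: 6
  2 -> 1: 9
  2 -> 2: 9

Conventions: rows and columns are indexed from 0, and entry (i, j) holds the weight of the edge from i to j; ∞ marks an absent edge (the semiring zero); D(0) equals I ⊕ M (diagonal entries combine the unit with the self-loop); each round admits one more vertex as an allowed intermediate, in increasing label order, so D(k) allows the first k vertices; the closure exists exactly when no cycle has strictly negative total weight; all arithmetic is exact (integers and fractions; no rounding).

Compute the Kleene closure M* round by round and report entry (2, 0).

D(0):
  [0, -8, ∞]
  [∞, 0, 7]
  [6, 9, 0]
D(1):
  [0, -8, ∞]
  [∞, 0, 7]
  [6, -2, 0]
D(2):
  [0, -8, -1]
  [∞, 0, 7]
  [6, -2, 0]
D(3):
  [0, -8, -1]
  [13, 0, 7]
  [6, -2, 0]
Answer: M*[2][0] = 6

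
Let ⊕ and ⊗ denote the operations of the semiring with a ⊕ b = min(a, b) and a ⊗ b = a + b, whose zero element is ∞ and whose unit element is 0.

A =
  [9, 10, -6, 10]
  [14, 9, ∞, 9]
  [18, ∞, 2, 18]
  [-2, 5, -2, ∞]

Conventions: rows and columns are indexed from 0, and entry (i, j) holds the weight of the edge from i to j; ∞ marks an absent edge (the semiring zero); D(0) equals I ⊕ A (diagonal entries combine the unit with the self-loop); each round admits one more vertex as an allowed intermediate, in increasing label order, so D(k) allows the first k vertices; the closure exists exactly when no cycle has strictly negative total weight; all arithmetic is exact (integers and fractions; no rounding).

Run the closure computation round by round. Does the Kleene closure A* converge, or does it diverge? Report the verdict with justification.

D(0):
  [0, 10, -6, 10]
  [14, 0, ∞, 9]
  [18, ∞, 0, 18]
  [-2, 5, -2, 0]
D(1):
  [0, 10, -6, 10]
  [14, 0, 8, 9]
  [18, 28, 0, 18]
  [-2, 5, -8, 0]
D(2):
  [0, 10, -6, 10]
  [14, 0, 8, 9]
  [18, 28, 0, 18]
  [-2, 5, -8, 0]
D(3):
  [0, 10, -6, 10]
  [14, 0, 8, 9]
  [18, 28, 0, 18]
  [-2, 5, -8, 0]
D(4):
  [0, 10, -6, 10]
  [7, 0, 1, 9]
  [16, 23, 0, 18]
  [-2, 5, -8, 0]
Key observation: every diagonal entry stays at the unit through all rounds, so no improving cycle exists.
Answer: CONVERGES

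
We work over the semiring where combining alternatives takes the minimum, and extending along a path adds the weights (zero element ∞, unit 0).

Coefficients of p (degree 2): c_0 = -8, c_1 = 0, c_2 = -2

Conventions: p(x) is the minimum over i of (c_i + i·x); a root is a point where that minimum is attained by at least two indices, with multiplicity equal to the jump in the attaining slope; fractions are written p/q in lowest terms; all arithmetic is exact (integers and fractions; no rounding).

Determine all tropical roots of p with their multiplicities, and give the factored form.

hull edge (i=0, c=-8) to (i=2, c=-2): slope 3, span 2
Factored form: p(x) = -2 ⊗ (x ⊕ (-3)) ⊗ (x ⊕ (-3))
Answer: roots = -3 (mult 2)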